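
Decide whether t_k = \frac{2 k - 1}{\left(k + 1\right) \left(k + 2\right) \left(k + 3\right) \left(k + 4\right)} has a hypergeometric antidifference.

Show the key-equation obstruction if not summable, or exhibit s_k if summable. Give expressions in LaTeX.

Yes. s_k = - \frac{k}{\left(k + 1\right) \left(k + 2\right) \left(k + 3\right)}.

Ratio r(k) = (k + 1)*(2*k + 1)/((k + 5)*(2*k - 1)).
Gosper form: A/B · C(k+1)/C(k) with A=k + 1, B=k + 5, C=k - 1/2.
Set up (k + 1)·f(k+1) − (k + 4)·f(k) − (k - 1/2) = 0.
Degrees (1,1,1) ⇒ d ≤ 3.
Solving with deg f ≤ 3: f(k) = -k/2.
So s_k = (B(k−1)f/C)·t_k = (-k*(k + 4)/(2*k - 1))·t_k = -k/((k + 1)*(k + 2)*(k + 3)).
Verify: (2*k - 1)/(k**4 + 10*k**3 + 35*k**2 + 50*k + 24) matches t_k.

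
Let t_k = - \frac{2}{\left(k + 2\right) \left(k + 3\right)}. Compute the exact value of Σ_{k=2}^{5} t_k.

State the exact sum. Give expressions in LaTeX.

Σ = -1/4

The ratio is (k + 2)/(k + 4).
So A=k + 2 and B=k + 4, with C=1.
Need (k + 2)·f(k+1) − (k + 3)·f(k) = 1.
Bound: deg f ≤ 1.
Match coefficients ⇒ f(k) = k/2.
Then R = B(k−1)f/C = k*(k + 3)/2, so s_k = R(k)·t_k = -k/(k + 2).
s_(k+1) − s_k = -2/(k**2 + 5*k + 6) = t_k.
Telescoping: Σ = s_(6) − s_(2) = -3/4 − (-1/2) = -1/4.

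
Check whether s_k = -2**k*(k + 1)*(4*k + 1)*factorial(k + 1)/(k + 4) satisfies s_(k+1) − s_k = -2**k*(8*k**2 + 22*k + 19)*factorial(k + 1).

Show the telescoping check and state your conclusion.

Invalid: residual 3*2**k*(8*k**3 + 54*k**2 + 103*k + 75)*factorial(k + 1)/((k + 4)*(k + 5)) ≠ 0.

s_(k+1) = -2**(k + 1)*(k + 2)*(4*k + 5)*factorial(k + 2)/(k + 5)
s_(k+1) − s_k = -2**k*(8*k**4 + 70*k**3 + 215*k**2 + 302*k + 155)*factorial(k + 1)/((k + 4)*(k + 5))
(s_(k+1) − s_k) − t_k = 3*2**k*(8*k**3 + 54*k**2 + 103*k + 75)*factorial(k + 1)/((k + 4)*(k + 5))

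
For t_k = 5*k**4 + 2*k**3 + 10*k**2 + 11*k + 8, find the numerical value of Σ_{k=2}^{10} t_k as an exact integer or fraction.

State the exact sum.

Σ = 137214

t_(k+1)/t_k = (5*k**4 + 22*k**3 + 46*k**2 + 57*k + 36)/(5*k**4 + 2*k**3 + 10*k**2 + 11*k + 8).
Normal form (A,B,C) = (1, 1, k**4 + 2*k**3/5 + 2*k**2 + 11*k/5 + 8/5).
f must satisfy (1)·f(k+1) − (1)·f(k) = k**4 + 2*k**3/5 + 2*k**2 + 11*k/5 + 8/5.
d = 5 from the (0,0,4) case.
A polynomial solution: f(k) = k*(k**4 - 2*k**3 + 4*k**2 + k + 4)/5.
So s_k = (B(k−1)f/C)·t_k = (k*(k**4 - 2*k**3 + 4*k**2 + k + 4)/(5*k**4 + 2*k**3 + 10*k**2 + 11*k + 8))·t_k = k*(k**4 - 2*k**3 + 4*k**2 + k + 4).
Check: Δs_k = 5*k**4 + 2*k**3 + 10*k**2 + 11*k + 8. ✓
Telescoping: Σ = s_(11) − s_(2) = 137258 − (44) = 137214.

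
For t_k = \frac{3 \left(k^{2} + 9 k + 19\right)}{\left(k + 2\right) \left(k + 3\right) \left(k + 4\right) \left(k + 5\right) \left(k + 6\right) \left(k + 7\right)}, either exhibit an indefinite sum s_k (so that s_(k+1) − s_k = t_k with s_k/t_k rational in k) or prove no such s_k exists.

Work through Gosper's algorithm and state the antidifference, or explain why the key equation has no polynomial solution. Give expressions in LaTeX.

s_k = \frac{k \left(k^{2} + 12 k + 44\right)}{48 \left(k^{3} + 12 k^{2} + 44 k + 48\right)}

The ratio is (k + 2)*(9*k + (k + 1)**2 + 28)/((k + 8)*(k**2 + 9*k + 19)).
So A=k + 2 and B=k + 8, with C=k**2 + 9*k + 19.
Set up (k + 2)·f(k+1) − (k + 7)·f(k) − (k**2 + 9*k + 19) = 0.
Degrees (1,1,2) ⇒ d ≤ 5.
A polynomial solution: f(k) = k*(k + 3)*(k + 5)*(k**2 + 12*k + 44)/144.
Get s_k = R·t_k = k*(k**2 + 12*k + 44)/(48*(k**3 + 12*k**2 + 44*k + 48)) with R(k) = B(k−1)f(k)/C(k) = k*(k + 3)*(k + 5)*(k + 7)*(k**2 + 12*k + 44)/(144*(k**2 + 9*k + 19)).
Δs = 3*(k**2 + 9*k + 19)/(k**6 + 27*k**5 + 295*k**4 + 1665*k**3 + 5104*k**2 + 8028*k + 5040), as required.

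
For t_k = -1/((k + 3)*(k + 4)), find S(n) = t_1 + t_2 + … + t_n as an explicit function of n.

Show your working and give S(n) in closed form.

S(n) = -n/(4*n + 16)

Step 1: r(k) = (k + 3)/(k + 5).
Factor: A=k + 3; B=k + 5; C=1.
Set up (k + 3)·f(k+1) − (k + 4)·f(k) − (1) = 0.
d = 1 from the (1,1,0) case.
A polynomial solution: f(k) = k/3.
Get s_k = R·t_k = -k/(3*k + 9) with R(k) = B(k−1)f(k)/C(k) = k*(k + 4)/3.
Verify: -1/(k**2 + 7*k + 12) matches t_k.
Telescope: S(n) = s_(n+1) − s_(1) = (-n - 1)/(3*(n + 4)) − (-1/12) = -n/(4*n + 16).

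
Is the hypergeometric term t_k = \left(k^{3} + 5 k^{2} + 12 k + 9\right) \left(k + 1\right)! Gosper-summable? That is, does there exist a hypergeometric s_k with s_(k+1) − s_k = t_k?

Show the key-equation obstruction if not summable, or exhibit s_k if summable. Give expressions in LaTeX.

Step 1: r(k) = (k**4 + 10*k**3 + 41*k**2 + 77*k + 54)/(k**3 + 5*k**2 + 12*k + 9).
So A=k + 2 and B=1, with C=k**3 + 5*k**2 + 12*k + 9.
Need (k + 2)·f(k+1) − (1)·f(k) = k**3 + 5*k**2 + 12*k + 9.
Degrees (1,0,3) ⇒ d ≤ 2.
Match coefficients ⇒ f(k) = k**2 + 2*k + 3.
Certificate R = B(k−1)f/C = (k**2 + 2*k + 3)/(k**3 + 5*k**2 + 12*k + 9) gives s_k = (k**2 + 2*k + 3)*factorial(k + 1).
Δs = (k**3 + 5*k**2 + 12*k + 9)*factorial(k + 1), as required.

Yes. s_k = \left(k^{2} + 2 k + 3\right) \left(k + 1\right)!.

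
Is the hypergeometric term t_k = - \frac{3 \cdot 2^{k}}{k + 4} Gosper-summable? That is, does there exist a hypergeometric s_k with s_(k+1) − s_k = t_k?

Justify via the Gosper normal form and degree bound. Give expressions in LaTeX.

Compute t_(k+1)/t_k: get 2*(k + 4)/(k + 5).
Take A(k)=2*k + 8, B(k)=k + 5, C(k)=1.
Key eq: (2*k + 8)·f(k+1) = (k + 4)·f(k) + (1).
Bound: deg f ≤ -1.
Negative degree bound (-1): no f exists, t_k not Gosper-summable.

No. Not Gosper-summable.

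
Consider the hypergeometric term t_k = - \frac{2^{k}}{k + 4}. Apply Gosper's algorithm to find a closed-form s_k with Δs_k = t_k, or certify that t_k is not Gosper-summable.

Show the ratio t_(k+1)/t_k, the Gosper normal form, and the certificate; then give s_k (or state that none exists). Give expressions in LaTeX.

r(k) = 2*(k + 4)/(k + 5) after simplifying.
Take A(k)=2*k + 8, B(k)=k + 5, C(k)=1.
Key eq: (2*k + 8)·f(k+1) = (k + 4)·f(k) + (1).
Degrees (1,1,0) ⇒ d ≤ -1.
Negative degree bound (-1): no f exists, t_k not Gosper-summable.

none (Gosper's algorithm certifies no s_k)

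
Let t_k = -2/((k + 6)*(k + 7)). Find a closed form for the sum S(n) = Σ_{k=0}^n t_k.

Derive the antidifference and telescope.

S(n) = (-n - 1)/(3*(n + 7))

The ratio is (k + 6)/(k + 8).
Factor: A=k + 6; B=k + 8; C=1.
Solve (k + 6)·f(k+1) − (k + 7)·f(k) = 1.
deg f ≤ 1 (via 1,1,0).
Match coefficients ⇒ f(k) = k/6.
Then R = B(k−1)f/C = k*(k + 7)/6, so s_k = R(k)·t_k = -k/(3*k + 18).
Δs = -2/(k**2 + 13*k + 42), as required.
s_(n+1) = (-n - 1)/(3*(n + 7)) and s_(0) = 0, so S(n) = (-n - 1)/(3*(n + 7)).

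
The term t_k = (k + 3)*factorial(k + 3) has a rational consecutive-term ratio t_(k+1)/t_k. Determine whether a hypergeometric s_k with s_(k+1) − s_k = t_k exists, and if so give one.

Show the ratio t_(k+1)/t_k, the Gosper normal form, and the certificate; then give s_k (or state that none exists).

s_k = factorial(k + 3)

t_(k+1)/t_k = (k + 4)**2/(k + 3).
So A=k + 4 and B=1, with C=k + 3.
Set up (k + 4)·f(k+1) − (1)·f(k) − (k + 3) = 0.
d = 0 from the (1,0,1) case.
Coefficient equations give f(k) = 1.
Certificate R = B(k−1)f/C = 1/(k + 3) gives s_k = factorial(k + 3).
Verify: (k + 3)*factorial(k + 3) matches t_k.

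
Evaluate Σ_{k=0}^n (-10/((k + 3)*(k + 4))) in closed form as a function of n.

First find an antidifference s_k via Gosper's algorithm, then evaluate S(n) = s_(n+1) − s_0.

The ratio is (k + 3)/(k + 5).
Factor: A=k + 3; B=k + 5; C=1.
Set up (k + 3)·f(k+1) − (k + 4)·f(k) − (1) = 0.
d = 1 from the (1,1,0) case.
Solve for f: f(k) = k/3 (degree 1 ≤ 1).
So s_k = (B(k−1)f/C)·t_k = (k*(k + 4)/3)·t_k = -10*k/(3*k + 9).
Check: Δs_k = -10/(k**2 + 7*k + 12). ✓
Evaluate: s_(n+1) = 10*(-n - 1)/(3*(n + 4)); subtract s_(0) = 0 ⇒ S(n) = 10*(-n - 1)/(3*(n + 4)).

S(n) = 10*(-n - 1)/(3*(n + 4))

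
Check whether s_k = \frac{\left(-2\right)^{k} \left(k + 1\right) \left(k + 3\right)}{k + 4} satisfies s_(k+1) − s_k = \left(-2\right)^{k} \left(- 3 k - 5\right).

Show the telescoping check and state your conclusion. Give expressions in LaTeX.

s_(k+1) = (-2)**(k + 1)*(k + 2)*(k + 4)/(k + 5)
s_(k+1) − s_k = (-2)**k*(-3*k**3 - 29*k**2 - 87*k - 79)/(k**2 + 9*k + 20)
(s_(k+1) − s_k) − t_k = 3*(-2)**k*(k**2 + 6*k + 7)/(k**2 + 9*k + 20)

Invalid: residual \frac{3 \left(-2\right)^{k} \left(k^{2} + 6 k + 7\right)}{k^{2} + 9 k + 20} ≠ 0.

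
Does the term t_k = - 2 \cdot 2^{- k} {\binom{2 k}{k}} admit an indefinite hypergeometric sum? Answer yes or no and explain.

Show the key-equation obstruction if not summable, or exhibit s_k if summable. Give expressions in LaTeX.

t_(k+1)/t_k = (2*k + 1)/(k + 1).
Normal form (A,B,C) = (2*k + 1, k + 1, 1).
Need (2*k + 1)·f(k+1) − (k)·f(k) = 1.
Degrees (1,1,0) ⇒ d ≤ -1.
d = -1 < 0 ⇒ no nonzero polynomial f; not summable.

No; the degree bound rules out any f.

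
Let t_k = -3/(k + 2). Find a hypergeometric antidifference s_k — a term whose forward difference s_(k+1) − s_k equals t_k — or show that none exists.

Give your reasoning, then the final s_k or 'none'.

none (Gosper's algorithm certifies no s_k)

Compute t_(k+1)/t_k: get (k + 2)/(k + 3).
Gosper form: A/B · C(k+1)/C(k) with A=k + 2, B=k + 3, C=1.
Key eq: (k + 2)·f(k+1) = (k + 2)·f(k) + (1).
deg f ≤ 0 (via 1,1,0).
Put f(k) = c0: A·f(k+1) − B(k−1)·f(k) − C = -1; need -1 = 0 — inconsistent ⇒ no f, not summable.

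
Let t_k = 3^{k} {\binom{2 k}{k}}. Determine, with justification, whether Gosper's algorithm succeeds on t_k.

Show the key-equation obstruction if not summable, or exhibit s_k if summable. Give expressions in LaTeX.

No — key equation has no polynomial f.

t_(k+1)/t_k = 6*(2*k + 1)/(k + 1).
Gosper form: A/B · C(k+1)/C(k) with A=12*k + 6, B=k + 1, C=1.
Set up (12*k + 6)·f(k+1) − (k)·f(k) − (1) = 0.
Bound: deg f ≤ -1.
deg f ≤ -1 is impossible — no certificate.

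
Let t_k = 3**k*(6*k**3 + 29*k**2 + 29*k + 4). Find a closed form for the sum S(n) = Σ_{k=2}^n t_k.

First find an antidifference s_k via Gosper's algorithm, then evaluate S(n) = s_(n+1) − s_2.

Ratio r(k) = 3*(6*k**3 + 47*k**2 + 105*k + 68)/(6*k**3 + 29*k**2 + 29*k + 4).
So A=3 and B=1, with C=k**3 + 29*k**2/6 + 29*k/6 + 2/3.
Solve (3)·f(k+1) − (1)·f(k) = k**3 + 29*k**2/6 + 29*k/6 + 2/3.
d = 3 from the (0,0,3) case.
Solve for f: f(k) = (3*k**3 + k**2 - 2*k - 1)/6 (degree 3 ≤ 3).
R(k) = B(k−1)·f(k)/C(k) = (3*k**3 + k**2 - 2*k - 1)/(6*k**3 + 29*k**2 + 29*k + 4); s_k = R·t_k = 3**k*(3*k**3 + k**2 - 2*k - 1).
s_(k+1) − s_k = 3**k*(6*k**3 + 29*k**2 + 29*k + 4) = t_k.
Telescope: S(n) = s_(n+1) − s_(2) = 3**(n + 1)*(3*n**3 + 10*n**2 + 9*n + 1) − (207) = 9*3**n*n**3 + 30*3**n*n**2 + 27*3**n*n + 3*3**n - 207.

S(n) = 9*3**n*n**3 + 30*3**n*n**2 + 27*3**n*n + 3*3**n - 207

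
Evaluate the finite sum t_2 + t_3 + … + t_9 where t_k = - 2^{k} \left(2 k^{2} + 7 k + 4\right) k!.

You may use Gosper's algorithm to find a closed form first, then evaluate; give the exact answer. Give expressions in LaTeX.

The ratio is 2*(2*k**3 + 13*k**2 + 24*k + 13)/(2*k**2 + 7*k + 4).
Take A(k)=2*k + 2, B(k)=1, C(k)=k**2 + 7*k/2 + 2.
Solve (2*k + 2)·f(k+1) − (1)·f(k) = k**2 + 7*k/2 + 2.
Bound: deg f ≤ 1.
A polynomial solution: f(k) = (k + 2)/2.
Get s_k = R·t_k = -2**k*(k + 2)*factorial(k) with R(k) = B(k−1)f(k)/C(k) = (k + 2)/(2*k**2 + 7*k + 4).
s_(k+1) − s_k = -2**k*(2*k**2 + 7*k + 4)*factorial(k) = t_k.
Evaluate s at k=10 and k=2: -44590694400 and -32; difference -44590694368.

Σ = -44590694368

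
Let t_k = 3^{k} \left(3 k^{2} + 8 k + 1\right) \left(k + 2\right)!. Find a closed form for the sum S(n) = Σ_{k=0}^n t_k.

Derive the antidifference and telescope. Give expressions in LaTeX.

S(n) = 3 \cdot 3^{n} n \left(n + 3\right)! + 2

r(k) = 3*(3*k**3 + 23*k**2 + 54*k + 36)/(3*k**2 + 8*k + 1) after simplifying.
Gosper form: A/B · C(k+1)/C(k) with A=3*k + 9, B=1, C=k**2 + 8*k/3 + 1/3.
Need (3*k + 9)·f(k+1) − (1)·f(k) = k**2 + 8*k/3 + 1/3.
Degrees (1,0,2) ⇒ d ≤ 1.
Match coefficients ⇒ f(k) = (k - 1)/3.
So s_k = (B(k−1)f/C)·t_k = ((k - 1)/(3*k**2 + 8*k + 1))·t_k = 3**k*(k - 1)*factorial(k + 2).
Check: Δs_k = 3**k*(3*k**2 + 8*k + 1)*factorial(k + 2). ✓
Evaluate: s_(n+1) = 3**(n + 1)*n*factorial(n + 3); subtract s_(0) = -2 ⇒ S(n) = 3*3**n*n*factorial(n + 3) + 2.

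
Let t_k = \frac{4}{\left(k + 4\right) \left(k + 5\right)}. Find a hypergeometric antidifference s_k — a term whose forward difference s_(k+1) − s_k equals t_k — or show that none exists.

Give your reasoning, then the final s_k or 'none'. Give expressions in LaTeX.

s_k = \frac{k}{k + 4}

Step 1: r(k) = (k + 4)/(k + 6).
Gosper form: A/B · C(k+1)/C(k) with A=k + 4, B=k + 6, C=1.
Solve (k + 4)·f(k+1) − (k + 5)·f(k) = 1.
From deg A=1, deg B=1, deg C=0: d=1.
Solving with deg f ≤ 1: f(k) = k/4.
R(k) = B(k−1)·f(k)/C(k) = k*(k + 5)/4; s_k = R·t_k = k/(k + 4).
s_(k+1) − s_k = 4/(k**2 + 9*k + 20) = t_k.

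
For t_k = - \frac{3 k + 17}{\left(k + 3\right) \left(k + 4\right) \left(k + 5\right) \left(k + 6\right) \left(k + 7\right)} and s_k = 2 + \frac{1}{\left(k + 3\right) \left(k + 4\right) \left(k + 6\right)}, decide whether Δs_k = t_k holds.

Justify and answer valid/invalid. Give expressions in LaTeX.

valid (s_(k+1) − s_k reduces to t_k)

s_(k+1) = 2 + 1/((k + 4)*(k + 5)*(k + 7))
s_(k+1) − s_k = ((k + 3)*(k + 6) - (k + 5)*(k + 7))/((k + 3)*(k + 4)*(k + 5)*(k + 6)*(k + 7))
(s_(k+1) − s_k) − t_k = 0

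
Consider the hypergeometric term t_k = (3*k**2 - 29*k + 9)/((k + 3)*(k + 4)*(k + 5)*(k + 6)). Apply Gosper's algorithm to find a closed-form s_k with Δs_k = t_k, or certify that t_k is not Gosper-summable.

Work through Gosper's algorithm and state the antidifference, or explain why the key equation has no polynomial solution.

Step 1: r(k) = -(k + 3)*(29*k - 3*(k + 1)**2 + 20)/((k + 7)*(3*k**2 - 29*k + 9)).
Normal form (A,B,C) = (k + 3, k + 7, k**2 - 29*k/3 + 3).
Need (k + 3)·f(k+1) − (k + 6)·f(k) = k**2 - 29*k/3 + 3.
d = 3 from the (1,1,2) case.
Match coefficients ⇒ f(k) = k*(k**2 - 78*k + 167)/90.
Certificate R = B(k−1)f/C = k*(k + 6)*(k**2 - 78*k + 167)/(30*(3*k**2 - 29*k + 9)) gives s_k = k*(k**2 - 78*k + 167)/(30*(k + 3)*(k + 4)*(k + 5)).
Δs = (3*k**2 - 29*k + 9)/(k**4 + 18*k**3 + 119*k**2 + 342*k + 360), as required.

s_k = k*(k**2 - 78*k + 167)/(30*(k + 3)*(k + 4)*(k + 5))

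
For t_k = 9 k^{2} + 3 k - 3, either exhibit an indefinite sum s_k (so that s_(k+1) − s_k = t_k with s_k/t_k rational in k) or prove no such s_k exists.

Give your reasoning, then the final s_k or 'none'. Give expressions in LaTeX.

Step 1: r(k) = (k + 3*(k + 1)**2)/(3*k**2 + k - 1).
Take A(k)=1, B(k)=1, C(k)=k**2 + k/3 - 1/3.
Need (1)·f(k+1) − (1)·f(k) = k**2 + k/3 - 1/3.
From deg A=0, deg B=0, deg C=2: d=3.
Match coefficients ⇒ f(k) = k*(k**2 - k - 1)/3.
So s_k = (B(k−1)f/C)·t_k = (k*(k**2 - k - 1)/(3*k**2 + k - 1))·t_k = 3*k*(k**2 - k - 1).
Δs = 9*k**2 + 3*k - 3, as required.

s_k = 3 k \left(k^{2} - k - 1\right)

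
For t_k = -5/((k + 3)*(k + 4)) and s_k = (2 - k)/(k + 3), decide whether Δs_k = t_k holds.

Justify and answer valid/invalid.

Valid: the claim telescopes to t_k.

s_(k+1) = (1 - k)/(k + 4)
s_(k+1) − s_k = -5/(k**2 + 7*k + 12)
(s_(k+1) − s_k) − t_k = 0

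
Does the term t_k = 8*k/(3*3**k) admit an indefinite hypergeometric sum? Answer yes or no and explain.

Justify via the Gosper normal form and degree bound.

Yes. s_k = 2*(-2*k - 1)/3**k.

Ratio r(k) = (k + 1)/(3*k).
Normal form (A,B,C) = (1/3, 1, k).
Set up (1/3)·f(k+1) − (1)·f(k) − (k) = 0.
Bound: deg f ≤ 1.
Match coefficients ⇒ f(k) = -3*(2*k + 1)/4.
So s_k = (B(k−1)f/C)·t_k = (-3*(2*k + 1)/(4*k))·t_k = 2*(-2*k - 1)/3**k.
s_(k+1) − s_k = 8*k/(3*3**k) = t_k.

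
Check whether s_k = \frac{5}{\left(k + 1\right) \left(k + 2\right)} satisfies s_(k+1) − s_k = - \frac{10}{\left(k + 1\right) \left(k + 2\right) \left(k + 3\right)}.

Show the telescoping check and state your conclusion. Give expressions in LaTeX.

s_(k+1) = 5/((k + 2)*(k + 3))
s_(k+1) − s_k = -10/(k**3 + 6*k**2 + 11*k + 6)
(s_(k+1) − s_k) − t_k = 0

Valid: the claim telescopes to t_k.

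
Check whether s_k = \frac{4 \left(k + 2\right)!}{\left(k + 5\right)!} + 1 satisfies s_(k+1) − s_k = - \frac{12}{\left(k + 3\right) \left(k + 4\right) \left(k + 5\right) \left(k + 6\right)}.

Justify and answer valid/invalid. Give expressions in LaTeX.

s_(k+1) = 4*factorial(k + 3)/factorial(k + 6) + 1
s_(k+1) − s_k = -12/((k + 3)*(k + 4)*(k + 5)*(k + 6))
(s_(k+1) − s_k) − t_k = 0

valid; difference matches t_k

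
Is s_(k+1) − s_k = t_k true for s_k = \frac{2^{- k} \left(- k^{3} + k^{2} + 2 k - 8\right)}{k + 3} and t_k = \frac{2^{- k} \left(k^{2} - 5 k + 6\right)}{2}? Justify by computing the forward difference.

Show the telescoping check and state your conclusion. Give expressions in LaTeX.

s_(k+1) = (-k**3 - 2*k**2 + k - 6)/(2*2**k*(k + 4))
s_(k+1) − s_k = (k**4 + k**3 - 17*k**2 - 3*k + 46)/(2*2**k*(k**2 + 7*k + 12))
(s_(k+1) − s_k) − t_k = (-k**3 + 15*k - 26)/(2*2**k*(k**2 + 7*k + 12))

Invalid: residual \frac{2^{- k} \left(- k^{3} + 15 k - 26\right)}{2 \left(k^{2} + 7 k + 12\right)} ≠ 0.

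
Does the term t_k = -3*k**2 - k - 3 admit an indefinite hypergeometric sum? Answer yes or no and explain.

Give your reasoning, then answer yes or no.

Yes. s_k = k*(-k**2 + k - 3).

The ratio is (k + 3*(k + 1)**2 + 4)/(3*k**2 + k + 3).
Take A(k)=1, B(k)=1, C(k)=k**2 + k/3 + 1.
Key eq: (1)·f(k+1) = (1)·f(k) + (k**2 + k/3 + 1).
deg f ≤ 3 (via 0,0,2).
Coefficient equations give f(k) = k*(k**2 - k + 3)/3.
Then R = B(k−1)f/C = k*(k**2 - k + 3)/(3*k**2 + k + 3), so s_k = R(k)·t_k = k*(-k**2 + k - 3).
Check: Δs_k = -3*k**2 - k - 3. ✓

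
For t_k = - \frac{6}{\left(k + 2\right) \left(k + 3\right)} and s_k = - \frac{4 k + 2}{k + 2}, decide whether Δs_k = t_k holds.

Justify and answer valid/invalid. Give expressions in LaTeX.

s_(k+1) = 2*(-2*k - 3)/(k + 3)
s_(k+1) − s_k = -6/(k**2 + 5*k + 6)
(s_(k+1) − s_k) − t_k = 0

Valid — Δs_k = t_k.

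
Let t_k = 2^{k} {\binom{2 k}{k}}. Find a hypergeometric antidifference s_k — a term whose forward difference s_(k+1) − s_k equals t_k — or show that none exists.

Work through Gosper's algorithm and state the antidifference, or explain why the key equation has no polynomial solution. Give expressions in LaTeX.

r(k) = 4*(2*k + 1)/(k + 1) after simplifying.
A = 8*k + 4, B = k + 1, C = 1.
Key eq: (8*k + 4)·f(k+1) = (k)·f(k) + (1).
d = -1 from the (1,1,0) case.
d = -1 < 0 ⇒ no nonzero polynomial f; not summable.

none — t_k is not Gosper-summable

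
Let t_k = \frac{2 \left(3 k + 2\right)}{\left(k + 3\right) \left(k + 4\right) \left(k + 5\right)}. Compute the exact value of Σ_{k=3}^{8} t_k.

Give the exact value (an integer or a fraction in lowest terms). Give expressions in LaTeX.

Σ = 23/84

t_(k+1)/t_k = (k + 3)*(3*k + 5)/((k + 6)*(3*k + 2)).
A = k + 3, B = k + 6, C = k + 2/3.
Need (k + 3)·f(k+1) − (k + 5)·f(k) = k + 2/3.
Degrees (1,1,1) ⇒ d ≤ 2.
Solving with deg f ≤ 2: f(k) = k*(11*k + 5)/72.
So s_k = (B(k−1)f/C)·t_k = (k*(k + 5)*(11*k + 5)/(24*(3*k + 2)))·t_k = k*(11*k + 5)/(12*(k + 3)*(k + 4)).
s_(k+1) − s_k = 2*(3*k + 2)/(k**3 + 12*k**2 + 47*k + 60) = t_k.
Σ_(k=3)^(8) t_k = s_(9) − s_(3) = 1/2 − (19/84) = 23/84.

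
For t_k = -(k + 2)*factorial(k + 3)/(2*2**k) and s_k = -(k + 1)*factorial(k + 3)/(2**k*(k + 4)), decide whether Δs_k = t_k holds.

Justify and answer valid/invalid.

s_(k+1) = -(k + 2)*factorial(k + 4)/(2*2**k*(k + 5))
s_(k+1) − s_k = -(k**3 + 8*k**2 + 20*k + 22)*factorial(k + 3)/(2*2**k*(k + 4)*(k + 5))
(s_(k+1) − s_k) − t_k = 3*(k**2 + 6*k + 6)*factorial(k + 3)/(2*2**k*(k + 4)*(k + 5))

Invalid: residual 3*(k**2 + 6*k + 6)*factorial(k + 3)/(2*2**k*(k + 4)*(k + 5)) ≠ 0.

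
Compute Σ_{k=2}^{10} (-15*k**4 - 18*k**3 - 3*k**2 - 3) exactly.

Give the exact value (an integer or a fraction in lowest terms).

Σ = -435591

Compute t_(k+1)/t_k: get (5*(k + 1)**4 + 6*(k + 1)**3 + (k + 1)**2 + 1)/(5*k**4 + 6*k**3 + k**2 + 1).
Factor: A=1; B=1; C=k**4 + 6*k**3/5 + k**2/5 + 1/5.
Need (1)·f(k+1) − (1)·f(k) = k**4 + 6*k**3/5 + k**2/5 + 1/5.
deg f ≤ 5 (via 0,0,4).
A polynomial solution: f(k) = k*(k**4 - k**3 - k**2 + k + 1)/5.
Certificate R = B(k−1)f/C = k*(k**4 - k**3 - k**2 + k + 1)/(5*k**4 + 6*k**3 + k**2 + 1) gives s_k = 3*k*(-k**4 + k**3 + k**2 - k - 1).
s_(k+1) − s_k = -15*k**4 - 18*k**3 - 3*k**2 - 3 = t_k.
Sum = s_(11) − s_(2); s_(11) = -435633, s_(2) = -42 ⇒ -435591.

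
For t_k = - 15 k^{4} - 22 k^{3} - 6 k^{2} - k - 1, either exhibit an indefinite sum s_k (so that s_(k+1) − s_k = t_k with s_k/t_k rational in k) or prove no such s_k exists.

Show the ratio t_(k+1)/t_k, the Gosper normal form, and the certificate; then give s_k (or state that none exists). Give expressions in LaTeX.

The ratio is (15*k**4 + 82*k**3 + 162*k**2 + 139*k + 45)/(15*k**4 + 22*k**3 + 6*k**2 + k + 1).
So A=1 and B=1, with C=k**4 + 22*k**3/15 + 2*k**2/5 + k/15 + 1/15.
Solve (1)·f(k+1) − (1)·f(k) = k**4 + 22*k**3/15 + 2*k**2/5 + k/15 + 1/15.
From deg A=0, deg B=0, deg C=4: d=5.
Solve for f: f(k) = k*(3*k**4 - 2*k**3 - 4*k**2 + 3*k + 1)/15 (degree 5 ≤ 5).
Get s_k = R·t_k = k*(-3*k**4 + 2*k**3 + 4*k**2 - 3*k - 1) with R(k) = B(k−1)f(k)/C(k) = k*(3*k**4 - 2*k**3 - 4*k**2 + 3*k + 1)/(15*k**4 + 22*k**3 + 6*k**2 + k + 1).
Δs = -15*k**4 - 22*k**3 - 6*k**2 - k - 1, as required.

s_k = k \left(- 3 k^{4} + 2 k^{3} + 4 k^{2} - 3 k - 1\right)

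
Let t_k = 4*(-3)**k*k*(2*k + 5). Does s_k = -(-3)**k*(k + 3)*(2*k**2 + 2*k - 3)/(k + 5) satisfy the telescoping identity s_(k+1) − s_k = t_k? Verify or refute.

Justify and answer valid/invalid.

s_(k+1) = 3*(-3)**k*(k + 4)*(2*k + 2*(k + 1)**2 - 1)/(k + 6)
s_(k+1) − s_k = (-3)**k*(8*k**4 + 92*k**3 + 336*k**2 + 396*k + 6)/(k**2 + 11*k + 30)
(s_(k+1) − s_k) − t_k = (-3)**k*(-16*k**3 - 124*k**2 - 204*k + 6)/(k**2 + 11*k + 30)

Invalid: residual (-3)**k*(-16*k**3 - 124*k**2 - 204*k + 6)/(k**2 + 11*k + 30) ≠ 0.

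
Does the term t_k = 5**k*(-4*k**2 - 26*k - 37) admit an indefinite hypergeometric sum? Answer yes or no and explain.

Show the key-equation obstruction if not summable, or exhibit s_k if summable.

Ratio r(k) = 5*(4*k**2 + 34*k + 67)/(4*k**2 + 26*k + 37).
Take A(k)=5, B(k)=1, C(k)=k**2 + 13*k/2 + 37/4.
Need (5)·f(k+1) − (1)·f(k) = k**2 + 13*k/2 + 37/4.
d = 2 from the (0,0,2) case.
Coefficient equations give f(k) = (k + 1)*(k + 3)/4.
Certificate R = B(k−1)f/C = (k + 1)*(k + 3)/(4*k**2 + 26*k + 37) gives s_k = 5**k*(-k**2 - 4*k - 3).
s_(k+1) − s_k = 5**k*(-4*k**2 - 26*k - 37) = t_k.

Yes. s_k = 5**k*(-k**2 - 4*k - 3).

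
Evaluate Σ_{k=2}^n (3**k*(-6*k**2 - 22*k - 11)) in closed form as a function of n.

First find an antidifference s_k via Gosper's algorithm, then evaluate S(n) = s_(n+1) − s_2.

Step 1: r(k) = 3*(6*k**2 + 34*k + 39)/(6*k**2 + 22*k + 11).
Factor: A=3; B=1; C=k**2 + 11*k/3 + 11/6.
Set up (3)·f(k+1) − (1)·f(k) − (k**2 + 11*k/3 + 11/6) = 0.
From deg A=0, deg B=0, deg C=2: d=2.
Match coefficients ⇒ f(k) = (3*k**2 + 2*k - 2)/6.
Then R = B(k−1)f/C = (3*k**2 + 2*k - 2)/(6*k**2 + 22*k + 11), so s_k = R(k)·t_k = 3**k*(-3*k**2 - 2*k + 2).
Check: Δs_k = 3**k*(-6*k**2 - 22*k - 11). ✓
Evaluate: s_(n+1) = 3**(n + 1)*(-3*n**2 - 8*n - 3); subtract s_(2) = -126 ⇒ S(n) = -9*3**n*n**2 - 24*3**n*n - 9*3**n + 126.

S(n) = -9*3**n*n**2 - 24*3**n*n - 9*3**n + 126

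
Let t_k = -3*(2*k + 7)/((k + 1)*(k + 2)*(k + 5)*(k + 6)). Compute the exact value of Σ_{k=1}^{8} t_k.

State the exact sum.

Σ = -8/35

r(k) = (k + 1)*(k + 5)*(2*k + 9)/((k + 3)*(k + 7)*(2*k + 7)) after simplifying.
Take A(k)=k + 1, B(k)=k + 7, C(k)=k**3 + 21*k**2/2 + 73*k/2 + 42.
Key eq: (k + 1)·f(k+1) = (k + 6)·f(k) + (k**3 + 21*k**2/2 + 73*k/2 + 42).
deg f ≤ 5 (via 1,1,3).
Solve for f: f(k) = k*(k + 2)*(k + 3)*(k + 4)*(k + 6)/10 (degree 5 ≤ 5).
Get s_k = R·t_k = 3*k*(-k - 6)/(5*(k**2 + 6*k + 5)) with R(k) = B(k−1)f(k)/C(k) = k*(k + 2)*(k + 6)**2/(5*(2*k + 7)).
Check: Δs_k = 3*(-2*k - 7)/(k**4 + 14*k**3 + 65*k**2 + 112*k + 60). ✓
Evaluate s at k=9 and k=1: -81/140 and -7/20; difference -8/35.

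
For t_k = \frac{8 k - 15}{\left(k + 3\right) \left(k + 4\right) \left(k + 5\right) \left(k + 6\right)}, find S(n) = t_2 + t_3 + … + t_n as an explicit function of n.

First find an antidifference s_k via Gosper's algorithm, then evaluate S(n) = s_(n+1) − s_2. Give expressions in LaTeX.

S(n) = \frac{n^{3} + 15 n^{2} - 46 n + 30}{30 \left(n^{3} + 15 n^{2} + 74 n + 120\right)}

t_(k+1)/t_k = (k + 3)*(8*k - 7)/((k + 7)*(8*k - 15)).
Gosper form: A/B · C(k+1)/C(k) with A=k + 3, B=k + 7, C=k - 15/8.
Key eq: (k + 3)·f(k+1) = (k + 6)·f(k) + (k - 15/8).
From deg A=1, deg B=1, deg C=1: d=3.
Solve for f: f(k) = -k*(k**2 + 12*k + 287)/480 (degree 3 ≤ 3).
Certificate R = B(k−1)f/C = -k*(k + 6)*(k**2 + 12*k + 287)/(60*(8*k - 15)) gives s_k = k*(-k**2 - 12*k - 287)/(60*(k + 3)*(k + 4)*(k + 5)).
Δs = (8*k - 15)/(k**4 + 18*k**3 + 119*k**2 + 342*k + 360), as required.
s_(n+1) = (-n**3 - 15*n**2 - 314*n - 300)/(60*(n**3 + 15*n**2 + 74*n + 120)) and s_(2) = -1/20, so S(n) = (n**3 + 15*n**2 - 46*n + 30)/(30*(n**3 + 15*n**2 + 74*n + 120)).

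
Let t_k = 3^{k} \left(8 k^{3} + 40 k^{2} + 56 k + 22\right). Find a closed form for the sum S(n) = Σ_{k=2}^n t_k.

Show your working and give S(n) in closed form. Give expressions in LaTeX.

S(n) = 12 \cdot 3^{n} n^{3} + 42 \cdot 3^{n} n^{2} + 60 \cdot 3^{n} n + 18 \cdot 3^{n} - 396

Compute t_(k+1)/t_k: get 3*(4*k**3 + 32*k**2 + 80*k + 63)/(4*k**3 + 20*k**2 + 28*k + 11).
A = 3, B = 1, C = k**3 + 5*k**2 + 7*k + 11/4.
Solve (3)·f(k+1) − (1)·f(k) = k**3 + 5*k**2 + 7*k + 11/4.
deg f ≤ 3 (via 0,0,3).
A polynomial solution: f(k) = (2*k**3 + k**2 + 2*k - 2)/4.
So s_k = (B(k−1)f/C)·t_k = ((2*k**3 + k**2 + 2*k - 2)/(4*k**3 + 20*k**2 + 28*k + 11))·t_k = 2*3**k*(2*k**3 + k**2 + 2*k - 2).
Check: Δs_k = 3**k*(8*k**3 + 40*k**2 + 56*k + 22). ✓
s_(n+1) = 3**(n + 1)*(4*n**3 + 14*n**2 + 20*n + 6) and s_(2) = 396, so S(n) = 12*3**n*n**3 + 42*3**n*n**2 + 60*3**n*n + 18*3**n - 396.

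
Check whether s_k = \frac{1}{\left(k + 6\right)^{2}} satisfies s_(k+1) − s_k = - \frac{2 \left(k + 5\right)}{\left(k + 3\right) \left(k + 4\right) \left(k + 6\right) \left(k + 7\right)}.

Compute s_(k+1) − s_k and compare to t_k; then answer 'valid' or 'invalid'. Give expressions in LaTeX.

Invalid: residual \frac{3 \left(3 k^{2} + 33 k + 88\right)}{k^{6} + 33 k^{5} + 447 k^{4} + 3175 k^{3} + 12444 k^{2} + 25452 k + 21168} ≠ 0.

s_(k+1) = (k + 7)**(-2)
s_(k+1) − s_k = (k + 7)**(-2) - 1/(k + 6)**2
(s_(k+1) − s_k) − t_k = 3*(3*k**2 + 33*k + 88)/(k**6 + 33*k**5 + 447*k**4 + 3175*k**3 + 12444*k**2 + 25452*k + 21168)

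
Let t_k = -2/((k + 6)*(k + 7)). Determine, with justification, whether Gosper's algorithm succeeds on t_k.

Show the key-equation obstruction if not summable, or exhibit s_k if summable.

Step 1: r(k) = (k + 6)/(k + 8).
Normal form (A,B,C) = (k + 6, k + 8, 1).
Solve (k + 6)·f(k+1) − (k + 7)·f(k) = 1.
From deg A=1, deg B=1, deg C=0: d=1.
Solve for f: f(k) = k/6 (degree 1 ≤ 1).
Certificate R = B(k−1)f/C = k*(k + 7)/6 gives s_k = -k/(3*k + 18).
Verify: -2/(k**2 + 13*k + 42) matches t_k.

Yes. s_k = -k/(3*k + 18).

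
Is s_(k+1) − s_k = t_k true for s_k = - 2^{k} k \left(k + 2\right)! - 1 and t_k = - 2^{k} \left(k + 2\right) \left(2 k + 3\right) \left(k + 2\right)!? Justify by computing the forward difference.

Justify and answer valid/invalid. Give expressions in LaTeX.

Valid: the claim telescopes to t_k.

s_(k+1) = -2**(k + 1)*(k + 1)*factorial(k + 3) - 1
s_(k+1) − s_k = -2**k*(k + 2)*(2*k + 3)*factorial(k + 2)
(s_(k+1) − s_k) − t_k = 0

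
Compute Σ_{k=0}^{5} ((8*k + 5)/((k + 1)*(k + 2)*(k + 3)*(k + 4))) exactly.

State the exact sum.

Ratio r(k) = (k + 1)*(8*k + 13)/((k + 5)*(8*k + 5)).
Normal form (A,B,C) = (k + 1, k + 5, k + 5/8).
f must satisfy (k + 1)·f(k+1) − (k + 4)·f(k) = k + 5/8.
Bound: deg f ≤ 3.
Solve for f: f(k) = k*(k**2 + 6*k + 3)/16 (degree 3 ≤ 3).
Then R = B(k−1)f/C = k*(k + 4)*(k**2 + 6*k + 3)/(2*(8*k + 5)), so s_k = R(k)·t_k = k*(k**2 + 6*k + 3)/(2*(k + 1)*(k + 2)*(k + 3)).
Δs = (8*k + 5)/(k**4 + 10*k**3 + 35*k**2 + 50*k + 24), as required.
Telescoping: Σ = s_(6) − s_(0) = 25/56 − (0) = 25/56.

Σ = 25/56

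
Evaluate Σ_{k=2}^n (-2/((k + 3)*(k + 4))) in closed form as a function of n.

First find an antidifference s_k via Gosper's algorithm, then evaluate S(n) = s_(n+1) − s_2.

The ratio is (k + 3)/(k + 5).
Take A(k)=k + 3, B(k)=k + 5, C(k)=1.
Solve (k + 3)·f(k+1) − (k + 4)·f(k) = 1.
Degrees (1,1,0) ⇒ d ≤ 1.
Solve for f: f(k) = k/3 (degree 1 ≤ 1).
Get s_k = R·t_k = -2*k/(3*k + 9) with R(k) = B(k−1)f(k)/C(k) = k*(k + 4)/3.
s_(k+1) − s_k = -2/(k**2 + 7*k + 12) = t_k.
Evaluate: s_(n+1) = 2*(-n - 1)/(3*(n + 4)); subtract s_(2) = -4/15 ⇒ S(n) = 2*(1 - n)/(5*(n + 4)).

S(n) = 2*(1 - n)/(5*(n + 4))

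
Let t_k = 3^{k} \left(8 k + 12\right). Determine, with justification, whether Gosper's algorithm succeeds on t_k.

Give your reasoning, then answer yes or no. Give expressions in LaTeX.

r(k) = 3*(2*k + 5)/(2*k + 3) after simplifying.
Take A(k)=3, B(k)=1, C(k)=k + 3/2.
Set up (3)·f(k+1) − (1)·f(k) − (k + 3/2) = 0.
Bound: deg f ≤ 1.
Solving with deg f ≤ 1: f(k) = k/2.
Get s_k = R·t_k = 4*3**k*k with R(k) = B(k−1)f(k)/C(k) = k/(2*k + 3).
Verify: 3**k*(8*k + 12) matches t_k.

Yes. s_k = 4 \cdot 3^{k} k.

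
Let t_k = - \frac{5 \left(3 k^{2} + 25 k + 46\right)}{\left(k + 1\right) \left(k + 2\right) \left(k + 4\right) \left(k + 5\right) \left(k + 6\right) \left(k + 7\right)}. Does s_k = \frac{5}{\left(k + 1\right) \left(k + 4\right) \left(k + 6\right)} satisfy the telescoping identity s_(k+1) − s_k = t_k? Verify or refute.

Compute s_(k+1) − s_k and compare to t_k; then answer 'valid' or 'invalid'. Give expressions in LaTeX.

s_(k+1) = 5/((k + 2)*(k + 5)*(k + 7))
s_(k+1) − s_k = 5/((k + 2)*(k + 5)*(k + 7)) - 5/((k + 1)*(k + 4)*(k + 6))
(s_(k+1) − s_k) − t_k = 0

Valid: the claim telescopes to t_k.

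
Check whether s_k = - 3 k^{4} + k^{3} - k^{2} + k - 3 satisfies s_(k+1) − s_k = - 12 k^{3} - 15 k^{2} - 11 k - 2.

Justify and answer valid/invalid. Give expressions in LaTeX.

s_(k+1) = k - 3*(k + 1)**4 + (k + 1)**3 - (k + 1)**2 - 2
s_(k+1) − s_k = -12*k**3 - 15*k**2 - 11*k - 2
(s_(k+1) − s_k) − t_k = 0

valid (s_(k+1) − s_k reduces to t_k)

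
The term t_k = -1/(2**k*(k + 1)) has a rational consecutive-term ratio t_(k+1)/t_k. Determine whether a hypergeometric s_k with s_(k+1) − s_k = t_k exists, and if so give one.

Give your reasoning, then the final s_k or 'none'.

t_(k+1)/t_k = (k + 1)/(2*(k + 2)).
So A=k/2 + 1/2 and B=k + 2, with C=1.
Solve (k/2 + 1/2)·f(k+1) − (k + 1)·f(k) = 1.
Degrees (1,1,0) ⇒ d ≤ -1.
Negative degree bound (-1): no f exists, t_k not Gosper-summable.

not Gosper-summable; s_k does not exist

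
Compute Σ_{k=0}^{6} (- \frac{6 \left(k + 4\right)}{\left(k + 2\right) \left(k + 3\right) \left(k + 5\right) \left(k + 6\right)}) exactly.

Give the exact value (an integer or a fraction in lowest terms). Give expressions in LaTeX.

Σ = -49/180

Step 1: r(k) = (k + 2)*(k + 5)**2/((k + 4)**2*(k + 7)).
Gosper form: A/B · C(k+1)/C(k) with A=k + 2, B=k + 7, C=k**2 + 8*k + 16.
f must satisfy (k + 2)·f(k+1) − (k + 6)·f(k) = k**2 + 8*k + 16.
deg f ≤ 4 (via 1,1,2).
A polynomial solution: f(k) = k*(k + 3)*(k + 4)*(k + 7)/20.
Get s_k = R·t_k = 3*k*(-k - 7)/(10*(k**2 + 7*k + 10)) with R(k) = B(k−1)f(k)/C(k) = k*(k + 3)*(k + 6)*(k + 7)/(20*(k + 4)).
Verify: 6*(-k - 4)/(k**4 + 16*k**3 + 91*k**2 + 216*k + 180) matches t_k.
Σ_(k=0)^(6) t_k = s_(7) − s_(0) = -49/180 − (0) = -49/180.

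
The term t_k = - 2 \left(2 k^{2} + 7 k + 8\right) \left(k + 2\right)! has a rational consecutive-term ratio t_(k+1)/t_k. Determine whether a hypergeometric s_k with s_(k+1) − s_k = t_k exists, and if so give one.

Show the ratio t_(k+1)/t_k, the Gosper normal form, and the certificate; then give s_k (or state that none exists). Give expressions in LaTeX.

s_k = - 2 \left(2 k + 1\right) \left(k + 2\right)!

Step 1: r(k) = (k + 3)*(7*k + 2*(k + 1)**2 + 15)/(2*k**2 + 7*k + 8).
So A=k + 3 and B=1, with C=k**2 + 7*k/2 + 4.
Need (k + 3)·f(k+1) − (1)·f(k) = k**2 + 7*k/2 + 4.
From deg A=1, deg B=0, deg C=2: d=1.
Coefficient equations give f(k) = (2*k + 1)/2.
Get s_k = R·t_k = -2*(2*k + 1)*factorial(k + 2) with R(k) = B(k−1)f(k)/C(k) = (2*k + 1)/(2*k**2 + 7*k + 8).
Δs = -2*(2*k**2 + 7*k + 8)*factorial(k + 2), as required.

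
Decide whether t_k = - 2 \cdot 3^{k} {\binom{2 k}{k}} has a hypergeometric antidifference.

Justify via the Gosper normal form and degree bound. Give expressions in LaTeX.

Compute t_(k+1)/t_k: get 6*(2*k + 1)/(k + 1).
A = 12*k + 6, B = k + 1, C = 1.
Solve (12*k + 6)·f(k+1) − (k)·f(k) = 1.
Bound: deg f ≤ -1.
d = -1 < 0 ⇒ no nonzero polynomial f; not summable.

No — t_k has no hypergeometric antidifference.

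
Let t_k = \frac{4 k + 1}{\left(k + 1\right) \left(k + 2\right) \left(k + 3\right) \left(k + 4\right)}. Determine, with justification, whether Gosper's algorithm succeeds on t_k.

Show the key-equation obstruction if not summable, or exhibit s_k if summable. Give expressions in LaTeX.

Step 1: r(k) = (k + 1)*(4*k + 5)/((k + 5)*(4*k + 1)).
Take A(k)=k + 1, B(k)=k + 5, C(k)=k + 1/4.
f must satisfy (k + 1)·f(k+1) − (k + 4)·f(k) = k + 1/4.
deg f ≤ 3 (via 1,1,1).
A polynomial solution: f(k) = k*(k**2 + 6*k - 1)/24.
Get s_k = R·t_k = k*(k**2 + 6*k - 1)/(6*(k + 1)*(k + 2)*(k + 3)) with R(k) = B(k−1)f(k)/C(k) = k*(k + 4)*(k**2 + 6*k - 1)/(6*(4*k + 1)).
s_(k+1) − s_k = (4*k + 1)/(k**4 + 10*k**3 + 35*k**2 + 50*k + 24) = t_k.

Yes. s_k = \frac{k \left(k^{2} + 6 k - 1\right)}{6 \left(k + 1\right) \left(k + 2\right) \left(k + 3\right)}.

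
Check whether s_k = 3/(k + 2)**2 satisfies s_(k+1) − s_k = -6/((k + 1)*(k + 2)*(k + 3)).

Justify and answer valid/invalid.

Invalid: residual 3*(3*k + 7)/(k**5 + 11*k**4 + 47*k**3 + 97*k**2 + 96*k + 36) ≠ 0.

s_(k+1) = 3/(k + 3)**2
s_(k+1) − s_k = 3/(k + 3)**2 - 3/(k + 2)**2
(s_(k+1) − s_k) − t_k = 3*(3*k + 7)/(k**5 + 11*k**4 + 47*k**3 + 97*k**2 + 96*k + 36)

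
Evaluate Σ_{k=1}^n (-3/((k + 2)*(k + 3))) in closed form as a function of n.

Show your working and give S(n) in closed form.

S(n) = -n/(n + 3)

r(k) = (k + 2)/(k + 4) after simplifying.
Gosper form: A/B · C(k+1)/C(k) with A=k + 2, B=k + 4, C=1.
Solve (k + 2)·f(k+1) − (k + 3)·f(k) = 1.
deg f ≤ 1 (via 1,1,0).
Solve for f: f(k) = k/2 (degree 1 ≤ 1).
Certificate R = B(k−1)f/C = k*(k + 3)/2 gives s_k = -3*k/(2*k + 4).
Verify: -3/(k**2 + 5*k + 6) matches t_k.
s_(n+1) = 3*(-n - 1)/(2*(n + 3)) and s_(1) = -1/2, so S(n) = -n/(n + 3).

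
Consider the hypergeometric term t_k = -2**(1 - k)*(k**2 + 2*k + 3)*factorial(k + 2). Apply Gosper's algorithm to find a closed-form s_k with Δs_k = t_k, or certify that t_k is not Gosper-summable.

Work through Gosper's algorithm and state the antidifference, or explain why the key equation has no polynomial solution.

t_(k+1)/t_k = (k + 3)*(2*k + (k + 1)**2 + 5)/(2*(k**2 + 2*k + 3)).
Factor: A=k/2 + 3/2; B=1; C=k**2 + 2*k + 3.
Key eq: (k/2 + 3/2)·f(k+1) = (1)·f(k) + (k**2 + 2*k + 3).
deg f ≤ 1 (via 1,0,2).
Solving with deg f ≤ 1: f(k) = 2*k.
Get s_k = R·t_k = -2**(2 - k)*k*factorial(k + 2) with R(k) = B(k−1)f(k)/C(k) = 2*k/(k**2 + 2*k + 3).
s_(k+1) − s_k = -2**(1 - k)*(k**2 + 2*k + 3)*factorial(k + 2) = t_k.

s_k = -2**(2 - k)*k*factorial(k + 2)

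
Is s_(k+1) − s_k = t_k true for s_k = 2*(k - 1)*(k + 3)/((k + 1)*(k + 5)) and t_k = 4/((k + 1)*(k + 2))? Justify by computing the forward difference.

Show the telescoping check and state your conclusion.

Invalid: residual 4*(k**2 - k - 12)/(k**4 + 14*k**3 + 65*k**2 + 112*k + 60) ≠ 0.

s_(k+1) = 2*k*(k + 4)/((k + 2)*(k + 6))
s_(k+1) − s_k = 8*(k**2 + 5*k + 9)/(k**4 + 14*k**3 + 65*k**2 + 112*k + 60)
(s_(k+1) − s_k) − t_k = 4*(k**2 - k - 12)/(k**4 + 14*k**3 + 65*k**2 + 112*k + 60)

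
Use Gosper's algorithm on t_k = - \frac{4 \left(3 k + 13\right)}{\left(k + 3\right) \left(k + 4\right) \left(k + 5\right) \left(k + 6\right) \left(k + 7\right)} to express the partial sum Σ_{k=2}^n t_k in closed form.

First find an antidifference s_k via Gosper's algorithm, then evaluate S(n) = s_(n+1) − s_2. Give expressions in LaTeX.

S(n) = \frac{- n^{3} - 17 n^{2} - 94 n + 112}{70 \left(n^{3} + 17 n^{2} + 94 n + 168\right)}

The ratio is (k + 3)*(3*k + 16)/((k + 8)*(3*k + 13)).
A = k + 3, B = k + 8, C = k + 13/3.
Need (k + 3)·f(k+1) − (k + 7)·f(k) = k + 13/3.
d = 4 from the (1,1,1) case.
Solving with deg f ≤ 4: f(k) = k*(k + 4)*(k**2 + 14*k + 63)/270.
Get s_k = R·t_k = 2*k*(-k**2 - 14*k - 63)/(45*(k**3 + 14*k**2 + 63*k + 90)) with R(k) = B(k−1)f(k)/C(k) = k*(k + 4)*(k + 7)*(k**2 + 14*k + 63)/(90*(3*k + 13)).
Δs = 4*(-3*k - 13)/(k**5 + 25*k**4 + 245*k**3 + 1175*k**2 + 2754*k + 2520), as required.
s_(n+1) = 2*(-n**3 - 17*n**2 - 94*n - 78)/(45*(n**3 + 17*n**2 + 94*n + 168)) and s_(2) = -19/630, so S(n) = (-n**3 - 17*n**2 - 94*n + 112)/(70*(n**3 + 17*n**2 + 94*n + 168)).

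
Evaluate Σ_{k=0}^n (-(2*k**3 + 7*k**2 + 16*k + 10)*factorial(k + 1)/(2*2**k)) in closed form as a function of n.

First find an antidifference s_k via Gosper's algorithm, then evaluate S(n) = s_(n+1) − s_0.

r(k) = (2*k**4 + 17*k**3 + 62*k**2 + 107*k + 70)/(2*(2*k**3 + 7*k**2 + 16*k + 10)) after simplifying.
Factor: A=k/2 + 1; B=1; C=k**3 + 7*k**2/2 + 8*k + 5.
Key eq: (k/2 + 1)·f(k+1) = (1)·f(k) + (k**3 + 7*k**2/2 + 8*k + 5).
From deg A=1, deg B=0, deg C=3: d=2.
Coefficient equations give f(k) = 2*k**2 + 3*k + 3.
R(k) = B(k−1)·f(k)/C(k) = 2*(2*k**2 + 3*k + 3)/(2*k**3 + 7*k**2 + 16*k + 10); s_k = R·t_k = -(2*k**2 + 3*k + 3)*factorial(k + 1)/2**k.
Verify: -(2*k**3 + 7*k**2 + 16*k + 10)*factorial(k + 1)/(2*2**k) matches t_k.
s_(n+1) = -2**(-n - 1)*(2*n**2 + 7*n + 8)*factorial(n + 2) and s_(0) = -3, so S(n) = (6*2**n - 2*n**4*factorial(n) - 13*n**3*factorial(n) - 33*n**2*factorial(n) - 38*n*factorial(n) - 16*factorial(n))/(2*2**n).

S(n) = (6*2**n - 2*n**4*factorial(n) - 13*n**3*factorial(n) - 33*n**2*factorial(n) - 38*n*factorial(n) - 16*factorial(n))/(2*2**n)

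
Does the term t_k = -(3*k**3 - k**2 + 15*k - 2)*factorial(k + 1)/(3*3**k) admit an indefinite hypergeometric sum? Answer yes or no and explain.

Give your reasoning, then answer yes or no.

t_(k+1)/t_k = (k + 2)*(15*k + 3*(k + 1)**3 - (k + 1)**2 + 13)/(3*(3*k**3 - k**2 + 15*k - 2)).
Gosper form: A/B · C(k+1)/C(k) with A=k/3 + 2/3, B=1, C=k**3 - k**2/3 + 5*k - 2/3.
f must satisfy (k/3 + 2/3)·f(k+1) − (1)·f(k) = k**3 - k**2/3 + 5*k - 2/3.
Degrees (1,0,3) ⇒ d ≤ 2.
Coefficient equations give f(k) = k*(3*k - 4).
Then R = B(k−1)f/C = 3*k*(3*k - 4)/(3*k**3 - k**2 + 15*k - 2), so s_k = R(k)·t_k = -k*(3*k - 4)*factorial(k + 1)/3**k.
s_(k+1) − s_k = -(3*k**3 - k**2 + 15*k - 2)*factorial(k + 1)/(3*3**k) = t_k.

Yes. s_k = -k*(3*k - 4)*factorial(k + 1)/3**k.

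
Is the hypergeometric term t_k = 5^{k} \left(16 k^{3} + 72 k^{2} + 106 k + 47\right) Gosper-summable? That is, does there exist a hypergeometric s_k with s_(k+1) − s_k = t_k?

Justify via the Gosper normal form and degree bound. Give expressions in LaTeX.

Yes. s_k = 5^{k} \left(4 k^{3} + 3 k^{2} + 4 k - 2\right).

Compute t_(k+1)/t_k: get 5*(16*k**3 + 120*k**2 + 298*k + 241)/(16*k**3 + 72*k**2 + 106*k + 47).
Gosper form: A/B · C(k+1)/C(k) with A=5, B=1, C=k**3 + 9*k**2/2 + 53*k/8 + 47/16.
Need (5)·f(k+1) − (1)·f(k) = k**3 + 9*k**2/2 + 53*k/8 + 47/16.
d = 3 from the (0,0,3) case.
A polynomial solution: f(k) = (4*k**3 + 3*k**2 + 4*k - 2)/16.
So s_k = (B(k−1)f/C)·t_k = ((4*k**3 + 3*k**2 + 4*k - 2)/(16*k**3 + 72*k**2 + 106*k + 47))·t_k = 5**k*(4*k**3 + 3*k**2 + 4*k - 2).
Δs = 5**k*(16*k**3 + 72*k**2 + 106*k + 47), as required.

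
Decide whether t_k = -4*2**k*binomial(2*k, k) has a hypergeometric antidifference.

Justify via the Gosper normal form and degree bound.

Compute t_(k+1)/t_k: get 4*(2*k + 1)/(k + 1).
Factor: A=8*k + 4; B=k + 1; C=1.
Key eq: (8*k + 4)·f(k+1) = (k)·f(k) + (1).
d = -1 from the (1,1,0) case.
Negative degree bound (-1): no f exists, t_k not Gosper-summable.

No; the degree bound rules out any f.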